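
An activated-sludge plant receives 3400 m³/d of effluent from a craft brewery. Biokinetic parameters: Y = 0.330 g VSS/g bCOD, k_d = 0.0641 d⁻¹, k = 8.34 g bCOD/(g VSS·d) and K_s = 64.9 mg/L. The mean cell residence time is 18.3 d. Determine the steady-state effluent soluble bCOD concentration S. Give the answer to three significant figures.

S ≈ 2.93 mg/L

For a completely mixed reactor with recycle the Lawrence–McCarty relation gives S = K_s·(1 + k_d·θ_c) / [θ_c·(Y·k − k_d) − 1] = 64.9 × (1 + 0.0641 × 18.3) / [18.3 × (0.330 × 8.34 − 0.0641) − 1] = 141.0 / 48.19 = 2.926 mg/L.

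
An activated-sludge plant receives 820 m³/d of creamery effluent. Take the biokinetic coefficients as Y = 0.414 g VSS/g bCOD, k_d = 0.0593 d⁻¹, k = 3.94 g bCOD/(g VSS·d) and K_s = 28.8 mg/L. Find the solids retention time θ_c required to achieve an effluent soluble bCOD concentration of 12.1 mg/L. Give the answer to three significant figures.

θ_c ≈ 2.36 d

Specific growth rate at S = 12.1 mg/L: μ = YkS/(K_s+S) = 0.414·3.94·12.1/(28.8+12.1) = 0.4826 d⁻¹.
1/θ_c = 0.4826 − 0.0593 = 0.4233 d⁻¹, so θ_c = 2.363 d.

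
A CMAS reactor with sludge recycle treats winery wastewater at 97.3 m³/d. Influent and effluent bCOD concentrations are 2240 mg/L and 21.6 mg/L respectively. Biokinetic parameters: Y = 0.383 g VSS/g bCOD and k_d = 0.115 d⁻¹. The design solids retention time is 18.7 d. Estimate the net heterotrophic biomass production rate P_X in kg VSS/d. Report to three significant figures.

Y_obs = Y / (1 + k_d θ_c) = 0.383 / (1 + 0.115 × 18.7) = 0.383 / 3.151 = 0.1216.
Substrate removed = Q·(S₀ − S) = 97.3 m³/d × (2240 − 21.6) g/m³ = 2.16×10^5 g/d = 215.9 kg/d.
Net biomass production P_X = Y_obs × Q·(S₀ − S) = 0.1216 × 215.9 = 26.24 kg VSS/d.

P_X ≈ 26.2 kg VSS/d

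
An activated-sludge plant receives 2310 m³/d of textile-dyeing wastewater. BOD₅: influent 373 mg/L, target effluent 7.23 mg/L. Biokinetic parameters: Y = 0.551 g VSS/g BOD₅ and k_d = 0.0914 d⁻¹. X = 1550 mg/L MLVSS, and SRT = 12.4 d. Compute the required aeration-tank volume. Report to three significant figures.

From the SRT design equation V = Y Q (S₀−S) θ_c / [X (1 + k_d θ_c)] = 0.551 × 2310 × (373 − 7.23) × 12.4 / [1550 × (1 + 0.0914 × 12.4)] = 5.77×10^6 / 3307 = 1746 m³.

V ≈ 1750 m³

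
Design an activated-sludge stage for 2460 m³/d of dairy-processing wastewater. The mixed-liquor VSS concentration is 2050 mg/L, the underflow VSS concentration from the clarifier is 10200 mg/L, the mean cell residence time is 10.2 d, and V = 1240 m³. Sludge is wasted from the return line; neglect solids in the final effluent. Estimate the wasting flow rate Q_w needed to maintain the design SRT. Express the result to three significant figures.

Q_w ≈ 24.4 m³/d

Q_w = (V·X)/(θ_c X_r) = 1240 × 2050 / (10.2 × 10200) = 24.43 m³/d.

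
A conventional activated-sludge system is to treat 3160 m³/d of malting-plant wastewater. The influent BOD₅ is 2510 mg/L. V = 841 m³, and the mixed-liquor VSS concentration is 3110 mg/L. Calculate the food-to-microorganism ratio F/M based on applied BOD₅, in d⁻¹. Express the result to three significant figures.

F/M ≈ 3.03 d⁻¹

F/M = Q·S₀ / (V·X) = 3160 × 2510 / (841.0 × 3110) = 3.033 g BOD₅·(g VSS·d)⁻¹.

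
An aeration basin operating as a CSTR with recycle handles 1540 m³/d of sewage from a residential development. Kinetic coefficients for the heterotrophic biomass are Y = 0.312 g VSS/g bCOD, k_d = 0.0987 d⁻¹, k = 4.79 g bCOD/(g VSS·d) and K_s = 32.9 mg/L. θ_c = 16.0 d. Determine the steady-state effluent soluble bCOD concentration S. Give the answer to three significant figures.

S ≈ 3.98 mg/L

From the Monod/SRT balance for a CMAS, S = K_s·(1+k_d θ_c)/[θ_c·(Y k − k_d) − 1] = 32.9 × (1 + 0.0987 × 16.0) / [16.0 × (0.312 × 4.79 − 0.0987) − 1] = 84.86 / 21.33 = 3.978 mg/L.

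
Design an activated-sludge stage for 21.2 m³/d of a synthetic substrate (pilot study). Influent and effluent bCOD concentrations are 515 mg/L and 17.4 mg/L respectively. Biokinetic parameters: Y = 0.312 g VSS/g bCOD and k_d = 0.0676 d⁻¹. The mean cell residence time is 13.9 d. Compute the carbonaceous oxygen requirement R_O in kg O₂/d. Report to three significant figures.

R_O ≈ 8.14 kg O₂/d

The observed yield is Y_obs = Y/(1 + k_d·θ_c) = 0.312 / (1 + 0.0676 × 13.9) = 0.312 / 1.940 = 0.1609 g VSS per g bCOD removed.
Substrate removed = Q·(S₀ − S) = 21.2 m³/d × (515 − 17.4) g/m³ = 1.05×10^4 g/d = 10.55 kg/d.
Biomass synthesised: P_X = Y_obs × 10.55 = 1.697 kg VSS/d.
R_O = Q·ΔS − 1.42 P_X = 10.55 − 2.410 = 8.140 kg O₂/d.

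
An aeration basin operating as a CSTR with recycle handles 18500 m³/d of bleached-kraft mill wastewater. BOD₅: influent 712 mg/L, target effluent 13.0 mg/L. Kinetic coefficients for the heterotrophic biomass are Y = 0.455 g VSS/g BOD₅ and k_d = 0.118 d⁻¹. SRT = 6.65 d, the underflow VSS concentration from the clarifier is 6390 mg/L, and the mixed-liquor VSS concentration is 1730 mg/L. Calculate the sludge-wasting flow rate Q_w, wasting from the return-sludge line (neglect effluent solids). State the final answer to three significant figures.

Rearranging the biomass balance for a CMAS with decay, V = Y·Q·ΔS·θ_c / [X·(1+k_d θ_c)] = 0.455 × 18500 × (712 − 13.0) × 6.65 / [1730 × (1 + 0.118 × 6.65)] = 3.91×10^7 / 3088 = 12673 m³.
Q_w = (V·X)/(θ_c X_r) = 12673 × 1730 / (6.65 × 6390) = 515.9 m³/d.

Q_w ≈ 516 m³/d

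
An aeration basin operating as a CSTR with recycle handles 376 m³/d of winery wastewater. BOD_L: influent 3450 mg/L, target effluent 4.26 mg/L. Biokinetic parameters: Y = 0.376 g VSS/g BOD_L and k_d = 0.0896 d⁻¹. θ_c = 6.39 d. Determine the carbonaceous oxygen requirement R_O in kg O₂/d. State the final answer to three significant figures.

Observed yield with endogenous decay: Y_obs = Y / (1 + k_d·θ_c) = 0.376 / (1 + 0.0896 × 6.39) = 0.376 / 1.573 = 0.2391 g VSS/g BOD_L.
ΔS = 3450 − 4.26 = 3446 mg/L, so the substrate removal rate is 376 × 3446/1000 = 1296 kg BOD_L/d.
Net sludge production P_X = 0.2391 × 1296 = 309.8 kg VSS/d.
R_O = Q·ΔS − 1.42 P_X = 1296 − 439.9 = 855.7 kg O₂/d.

R_O ≈ 856 kg O₂/d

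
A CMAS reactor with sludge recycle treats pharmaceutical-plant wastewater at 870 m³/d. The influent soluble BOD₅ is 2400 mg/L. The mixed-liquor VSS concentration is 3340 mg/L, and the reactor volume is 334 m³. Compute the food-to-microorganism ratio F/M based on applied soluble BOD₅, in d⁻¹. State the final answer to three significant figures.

F/M = Q·S₀ / (V·X) = 870 × 2400 / (334.0 × 3340) = 1.872 g soluble BOD₅·(g VSS·d)⁻¹.

F/M ≈ 1.87 d⁻¹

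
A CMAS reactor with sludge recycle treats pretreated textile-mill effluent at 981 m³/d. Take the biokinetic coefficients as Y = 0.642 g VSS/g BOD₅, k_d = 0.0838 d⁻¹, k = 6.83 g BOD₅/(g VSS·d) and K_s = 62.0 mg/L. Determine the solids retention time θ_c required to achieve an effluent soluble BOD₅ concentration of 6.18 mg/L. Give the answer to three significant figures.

θ_c ≈ 3.19 d

Specific growth rate at S = 6.18 mg/L: μ = YkS/(K_s+S) = 0.642·6.83·6.18/(62.0+6.18) = 0.3975 d⁻¹.
Then 1/θ_c = μ − k_d = 0.3975 − 0.0838 = 0.3137 d⁻¹, giving θ_c = 3.188 d.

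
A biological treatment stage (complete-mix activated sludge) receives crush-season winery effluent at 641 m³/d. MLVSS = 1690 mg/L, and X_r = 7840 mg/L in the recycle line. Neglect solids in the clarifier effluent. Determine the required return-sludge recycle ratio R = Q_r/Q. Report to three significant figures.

R = Q_r/Q = X/(X_r − X) = 1690 / (7840 − 1690) = 0.2748.

R ≈ 0.275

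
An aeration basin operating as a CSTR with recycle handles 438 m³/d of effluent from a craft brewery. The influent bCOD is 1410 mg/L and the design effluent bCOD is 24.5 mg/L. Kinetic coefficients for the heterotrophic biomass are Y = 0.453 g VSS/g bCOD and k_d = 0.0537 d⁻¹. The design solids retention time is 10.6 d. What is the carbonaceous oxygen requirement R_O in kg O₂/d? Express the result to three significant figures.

Observed yield with endogenous decay: Y_obs = Y / (1 + k_d·θ_c) = 0.453 / (1 + 0.0537 × 10.6) = 0.453 / 1.569 = 0.2887 g VSS/g bCOD.
Mass of bCOD removed per day: Q(S₀ − S) = 438 × 1386 g/m³ = 606.8 kg/d.
P_X = Y_obs·Q·(S₀ − S) = 0.2887 × 606.8 = 175.2 kg VSS/d.
Carbonaceous O₂ demand = substrate oxidised − cell-mass equivalent = 606.8 − 1.42 × 175.2 = 358.1 kg O₂/d.

R_O ≈ 358 kg O₂/d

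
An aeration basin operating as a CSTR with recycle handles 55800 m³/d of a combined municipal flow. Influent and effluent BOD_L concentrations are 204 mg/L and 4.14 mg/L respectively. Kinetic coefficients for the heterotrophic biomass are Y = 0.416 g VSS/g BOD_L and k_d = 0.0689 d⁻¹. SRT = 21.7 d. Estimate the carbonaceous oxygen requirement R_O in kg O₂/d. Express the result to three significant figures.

The observed yield is Y_obs = Y/(1 + k_d·θ_c) = 0.416 / (1 + 0.0689 × 21.7) = 0.416 / 2.495 = 0.1667 g VSS per g BOD_L removed.
Mass of BOD_L removed per day: Q(S₀ − S) = 55800 × 199.9 g/m³ = 11152 kg/d.
Biomass synthesised: P_X = Y_obs × 11152 = 1859 kg VSS/d.
R_O = Q·ΔS − 1.42 P_X = 11152 − 2640 = 8512 kg O₂/d.

R_O ≈ 8510 kg O₂/d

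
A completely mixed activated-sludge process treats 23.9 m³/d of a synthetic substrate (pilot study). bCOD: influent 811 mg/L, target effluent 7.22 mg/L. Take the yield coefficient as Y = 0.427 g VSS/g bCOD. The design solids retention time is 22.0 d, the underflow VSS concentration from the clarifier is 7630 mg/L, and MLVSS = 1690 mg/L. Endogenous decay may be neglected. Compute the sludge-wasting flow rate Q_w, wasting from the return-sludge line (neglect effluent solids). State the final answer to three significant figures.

Q_w ≈ 1.08 m³/d

V·X = Y·Q·ΔS·θ_c gives V = 0.427 × 23.9 × (811 − 7.22) × 22.0 / 1690 = 106.8 m³.
Wasting from the return line (neglecting effluent solids): Q_w = V·X / (θ_c·X_r) = 106.8 × 1690 / (22.0 × 7630) = 1.075 m³/d.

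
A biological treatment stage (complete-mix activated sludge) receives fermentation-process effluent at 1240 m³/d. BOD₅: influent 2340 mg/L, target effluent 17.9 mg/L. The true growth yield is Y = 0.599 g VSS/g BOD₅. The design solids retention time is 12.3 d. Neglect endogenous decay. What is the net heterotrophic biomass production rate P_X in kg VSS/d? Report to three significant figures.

Since k_d ≈ 0, Y_obs = Y = 0.599 g VSS/g BOD₅.
Q·(S₀ − S) = 1240 × (2340 − 17.9) × 10⁻³ = 2879 kg/d removed.
So the net sludge growth is P_X = 0.5990 × 2879 = 1725 kg VSS/d.

P_X ≈ 1720 kg VSS/d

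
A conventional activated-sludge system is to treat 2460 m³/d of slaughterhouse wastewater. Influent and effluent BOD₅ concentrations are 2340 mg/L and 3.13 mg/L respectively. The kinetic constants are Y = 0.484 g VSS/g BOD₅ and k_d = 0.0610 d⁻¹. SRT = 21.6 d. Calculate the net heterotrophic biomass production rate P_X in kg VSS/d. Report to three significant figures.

Observed yield with endogenous decay: Y_obs = Y / (1 + k_d·θ_c) = 0.484 / (1 + 0.0610 × 21.6) = 0.484 / 2.318 = 0.2088 g VSS/g BOD₅.
ΔS = 2340 − 3.13 = 2337 mg/L, so the substrate removal rate is 2460 × 2337/1000 = 5749 kg BOD₅/d.
Net biomass production P_X = Y_obs × Q·(S₀ − S) = 0.2088 × 5749 = 1201 kg VSS/d.

P_X ≈ 1200 kg VSS/d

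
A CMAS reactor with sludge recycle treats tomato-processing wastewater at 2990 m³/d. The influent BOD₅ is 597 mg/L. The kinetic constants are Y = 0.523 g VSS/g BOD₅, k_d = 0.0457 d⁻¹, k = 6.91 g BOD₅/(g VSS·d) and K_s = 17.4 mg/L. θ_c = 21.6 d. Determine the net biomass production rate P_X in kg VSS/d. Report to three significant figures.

P_X ≈ 469 kg VSS/d

From the Monod/SRT balance for a CMAS, S = K_s·(1+k_d θ_c)/[θ_c·(Y k − k_d) − 1] = 17.4 × (1 + 0.0457 × 21.6) / [21.6 × (0.523 × 6.91 − 0.0457) − 1] = 34.58 / 76.07 = 0.4545 mg/L.
Correct the yield for decay: Y_obs = Y/(1 + k_d θ_c) = 0.523 / (1 + 0.0457 × 21.6) = 0.523 / 1.987 = 0.2632.
Substrate removed = Q·(S₀ − S) = 2990 m³/d × (597 − 0.455) g/m³ = 1.78×10^6 g/d = 1784 kg/d.
So the net sludge growth is P_X = 0.2632 × 1784 = 469.5 kg VSS/d.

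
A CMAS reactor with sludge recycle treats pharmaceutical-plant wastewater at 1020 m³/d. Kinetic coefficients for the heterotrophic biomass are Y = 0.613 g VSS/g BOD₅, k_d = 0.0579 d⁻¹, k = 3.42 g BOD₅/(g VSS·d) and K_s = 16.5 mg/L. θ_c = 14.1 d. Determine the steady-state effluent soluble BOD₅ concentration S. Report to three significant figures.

From the Monod/SRT balance for a CMAS, S = K_s·(1+k_d θ_c)/[θ_c·(Y k − k_d) − 1] = 16.5 × (1 + 0.0579 × 14.1) / [14.1 × (0.613 × 3.42 − 0.0579) − 1] = 29.97 / 27.74 = 1.080 mg/L.

S ≈ 1.08 mg/L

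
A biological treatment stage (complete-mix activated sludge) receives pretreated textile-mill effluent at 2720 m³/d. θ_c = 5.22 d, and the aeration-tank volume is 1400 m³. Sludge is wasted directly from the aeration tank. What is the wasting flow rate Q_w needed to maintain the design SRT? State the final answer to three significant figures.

Wasting from the aeration tank: Q_w = V / θ_c = 1400 / 5.22 = 268.2 m³/d.

Q_w ≈ 268 m³/d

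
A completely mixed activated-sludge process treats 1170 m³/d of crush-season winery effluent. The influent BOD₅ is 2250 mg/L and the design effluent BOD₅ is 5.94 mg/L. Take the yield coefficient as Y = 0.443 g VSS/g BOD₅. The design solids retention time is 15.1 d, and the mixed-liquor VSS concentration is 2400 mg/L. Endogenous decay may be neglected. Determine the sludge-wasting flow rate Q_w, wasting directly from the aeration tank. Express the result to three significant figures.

Q_w ≈ 485 m³/d

V·X = Y·Q·ΔS·θ_c gives V = 0.443 × 1170 × (2250 − 5.94) × 15.1 / 2400 = 7318 m³.
For wasting at MLVSS concentration, Q_w = V/θ_c = 7318/15.1 = 484.6 m³/d.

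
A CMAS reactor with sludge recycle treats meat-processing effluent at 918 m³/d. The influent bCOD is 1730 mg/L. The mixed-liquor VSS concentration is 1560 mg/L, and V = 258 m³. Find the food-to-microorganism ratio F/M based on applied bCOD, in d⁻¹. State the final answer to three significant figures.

F/M = applied load / biomass = Q·S₀/(V·X) = 918 × 1730 / (258.0 × 1560) = 3.946 d⁻¹.

F/M ≈ 3.95 d⁻¹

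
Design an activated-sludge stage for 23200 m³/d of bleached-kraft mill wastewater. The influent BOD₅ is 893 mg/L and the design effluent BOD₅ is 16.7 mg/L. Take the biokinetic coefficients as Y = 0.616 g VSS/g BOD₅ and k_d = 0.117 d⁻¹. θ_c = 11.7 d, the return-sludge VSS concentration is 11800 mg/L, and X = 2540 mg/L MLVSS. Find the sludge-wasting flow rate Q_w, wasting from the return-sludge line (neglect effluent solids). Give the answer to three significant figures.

Rearranging the biomass balance for a CMAS with decay, V = Y·Q·ΔS·θ_c / [X·(1+k_d θ_c)] = 0.616 × 23200 × (893 − 16.7) × 11.7 / [2540 × (1 + 0.117 × 11.7)] = 1.47×10^8 / 6017 = 24352 m³.
θ_c = V·X/(Q_w·X_r) when wasting from the recycle, so Q_w = V·X/(θ_c·X_r) = 24352 × 2540 / (11.7 × 11800) = 448.0 m³/d.

Q_w ≈ 448 m³/d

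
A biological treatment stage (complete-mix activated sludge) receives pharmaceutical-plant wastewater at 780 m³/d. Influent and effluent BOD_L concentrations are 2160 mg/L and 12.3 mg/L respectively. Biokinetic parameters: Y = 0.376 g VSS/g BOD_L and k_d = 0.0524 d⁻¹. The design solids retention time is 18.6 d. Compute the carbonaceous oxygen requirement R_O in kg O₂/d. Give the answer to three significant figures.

R_O ≈ 1220 kg O₂/d

Correct the yield for decay: Y_obs = Y/(1 + k_d θ_c) = 0.376 / (1 + 0.0524 × 18.6) = 0.376 / 1.975 = 0.1904.
Q·(S₀ − S) = 780 × (2160 − 12.3) × 10⁻³ = 1675 kg/d removed.
P_X = Y_obs·Q·(S₀ − S) = 0.1904 × 1675 = 319.0 kg VSS/d.
R_O = Q·ΔS − 1.42 P_X = 1675 − 453.0 = 1222 kg O₂/d.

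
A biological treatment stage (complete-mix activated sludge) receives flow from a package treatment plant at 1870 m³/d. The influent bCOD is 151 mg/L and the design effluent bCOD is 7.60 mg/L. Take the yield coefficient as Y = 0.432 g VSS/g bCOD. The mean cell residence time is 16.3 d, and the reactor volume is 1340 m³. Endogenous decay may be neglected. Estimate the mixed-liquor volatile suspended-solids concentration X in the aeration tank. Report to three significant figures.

From V·X = Y·Q·(S₀ − S)·θ_c (decay neglected): X = 0.432 × 1870 × (151 − 7.60) × 16.3 / 1340 = 1409 mg/L.

X ≈ 1410 mg/L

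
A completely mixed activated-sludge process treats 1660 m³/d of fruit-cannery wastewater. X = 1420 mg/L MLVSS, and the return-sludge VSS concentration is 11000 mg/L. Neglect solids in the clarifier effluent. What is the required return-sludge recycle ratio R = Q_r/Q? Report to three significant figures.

R = Q_r/Q = X/(X_r − X) = 1420 / (11000 − 1420) = 0.1482.

R ≈ 0.148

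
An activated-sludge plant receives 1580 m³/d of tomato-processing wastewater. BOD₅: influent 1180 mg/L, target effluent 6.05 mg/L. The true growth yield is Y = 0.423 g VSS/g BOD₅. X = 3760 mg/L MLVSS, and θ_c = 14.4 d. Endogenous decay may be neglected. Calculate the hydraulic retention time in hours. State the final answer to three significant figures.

Biomass mass balance (decay neglected): V·X = Y·Q·(S₀ − S)·θ_c, so V = 0.423 × 1580 × (1180 − 6.05) × 14.4 / 3760 = 3005 m³.
τ = V/Q = 3005/1580 = 1.902 d, or 45.64 h.

τ ≈ 45.6 h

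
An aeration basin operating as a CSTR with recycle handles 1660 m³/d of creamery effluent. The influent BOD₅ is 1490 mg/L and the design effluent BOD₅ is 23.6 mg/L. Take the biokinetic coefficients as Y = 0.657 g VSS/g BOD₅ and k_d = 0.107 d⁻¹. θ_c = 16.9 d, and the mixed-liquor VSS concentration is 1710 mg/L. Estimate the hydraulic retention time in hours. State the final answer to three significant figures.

From the SRT design equation V = Y Q (S₀−S) θ_c / [X (1 + k_d θ_c)] = 0.657 × 1660 × (1490 − 23.6) × 16.9 / [1710 × (1 + 0.107 × 16.9)] = 2.7×10^7 / 4802 = 5628 m³.
Hydraulic retention time τ = V/Q = 5628 / 1660 = 3.391 d = 81.37 h.

τ ≈ 81.4 h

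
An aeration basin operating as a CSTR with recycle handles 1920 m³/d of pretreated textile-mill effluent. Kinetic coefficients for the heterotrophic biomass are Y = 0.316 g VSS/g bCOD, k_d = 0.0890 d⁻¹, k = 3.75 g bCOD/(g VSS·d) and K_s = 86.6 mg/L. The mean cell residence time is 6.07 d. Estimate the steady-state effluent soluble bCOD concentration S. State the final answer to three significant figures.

S ≈ 23.6 mg/L

For a completely mixed reactor with recycle the Lawrence–McCarty relation gives S = K_s·(1 + k_d·θ_c) / [θ_c·(Y·k − k_d) − 1] = 86.6 × (1 + 0.0890 × 6.07) / [6.07 × (0.316 × 3.75 − 0.0890) − 1] = 133.4 / 5.653 = 23.60 mg/L.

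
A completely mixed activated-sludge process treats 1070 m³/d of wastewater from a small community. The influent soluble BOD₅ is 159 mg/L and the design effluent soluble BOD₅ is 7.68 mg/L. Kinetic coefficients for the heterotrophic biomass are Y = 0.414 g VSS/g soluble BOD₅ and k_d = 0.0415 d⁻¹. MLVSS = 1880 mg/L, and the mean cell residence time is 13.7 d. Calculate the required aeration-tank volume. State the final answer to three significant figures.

From the SRT design equation V = Y Q (S₀−S) θ_c / [X (1 + k_d θ_c)] = 0.414 × 1070 × (159 − 7.68) × 13.7 / [1880 × (1 + 0.0415 × 13.7)] = 9.18×10^5 / 2949 = 311.4 m³.

V ≈ 311 m³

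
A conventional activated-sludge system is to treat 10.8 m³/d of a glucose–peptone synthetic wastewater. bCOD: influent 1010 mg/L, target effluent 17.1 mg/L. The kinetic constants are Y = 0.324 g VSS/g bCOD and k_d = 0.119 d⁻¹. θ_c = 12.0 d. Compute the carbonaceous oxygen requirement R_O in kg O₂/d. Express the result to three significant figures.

Y_obs = Y / (1 + k_d θ_c) = 0.324 / (1 + 0.119 × 12.0) = 0.324 / 2.428 = 0.1334.
Mass of bCOD removed per day: Q(S₀ − S) = 10.8 × 992.9 g/m³ = 10.72 kg/d.
P_X = Y_obs·Q·(S₀ − S) = 0.1334 × 10.72 = 1.431 kg VSS/d.
R_O = Q·ΔS − 1.42 P_X = 10.72 − 2.032 = 8.691 kg O₂/d.

R_O ≈ 8.69 kg O₂/d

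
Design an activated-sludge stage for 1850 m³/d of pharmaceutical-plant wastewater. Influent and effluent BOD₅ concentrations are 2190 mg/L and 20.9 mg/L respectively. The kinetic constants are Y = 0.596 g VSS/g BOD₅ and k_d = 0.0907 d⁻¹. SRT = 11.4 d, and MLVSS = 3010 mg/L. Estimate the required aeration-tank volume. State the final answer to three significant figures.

V ≈ 4450 m³

Rearranging the biomass balance for a CMAS with decay, V = Y·Q·ΔS·θ_c / [X·(1+k_d θ_c)] = 0.596 × 1850 × (2190 − 20.9) × 11.4 / [3010 × (1 + 0.0907 × 11.4)] = 2.73×10^7 / 6122 = 4453 m³.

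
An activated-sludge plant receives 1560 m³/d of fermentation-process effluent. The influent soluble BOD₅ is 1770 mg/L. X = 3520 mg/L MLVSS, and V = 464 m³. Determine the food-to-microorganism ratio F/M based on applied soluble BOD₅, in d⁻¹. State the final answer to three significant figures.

F/M ≈ 1.69 d⁻¹

F/M = applied load / biomass = Q·S₀/(V·X) = 1560 × 1770 / (464.0 × 3520) = 1.691 d⁻¹.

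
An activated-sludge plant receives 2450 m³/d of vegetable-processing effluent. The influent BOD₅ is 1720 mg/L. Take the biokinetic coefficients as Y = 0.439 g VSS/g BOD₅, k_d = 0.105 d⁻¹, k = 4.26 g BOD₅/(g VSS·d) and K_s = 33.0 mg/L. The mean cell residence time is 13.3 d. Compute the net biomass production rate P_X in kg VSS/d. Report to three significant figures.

P_X ≈ 770 kg VSS/d

For a completely mixed reactor with recycle the Lawrence–McCarty relation gives S = K_s·(1 + k_d·θ_c) / [θ_c·(Y·k − k_d) − 1] = 33.0 × (1 + 0.105 × 13.3) / [13.3 × (0.439 × 4.26 − 0.105) − 1] = 79.08 / 22.48 = 3.519 mg/L.
Observed yield with endogenous decay: Y_obs = Y / (1 + k_d·θ_c) = 0.439 / (1 + 0.105 × 13.3) = 0.439 / 2.397 = 0.1832 g VSS/g BOD₅.
ΔS = 1720 − 3.52 = 1716 mg/L, so the substrate removal rate is 2450 × 1716/1000 = 4205 kg BOD₅/d.
P_X = Y_obs · Q(S₀ − S) = 0.1832 × 4205 = 770.4 kg VSS/d.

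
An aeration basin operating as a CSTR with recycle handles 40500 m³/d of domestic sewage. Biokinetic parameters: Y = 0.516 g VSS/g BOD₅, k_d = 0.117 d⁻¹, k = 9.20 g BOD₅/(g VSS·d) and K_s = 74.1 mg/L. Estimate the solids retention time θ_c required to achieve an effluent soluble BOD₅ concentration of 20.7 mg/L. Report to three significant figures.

θ_c ≈ 1.09 d

Specific growth rate at S = 20.7 mg/L: μ = YkS/(K_s+S) = 0.516·9.20·20.7/(74.1+20.7) = 1.037 d⁻¹.
θ_c = 1/(μ − k_d) = 1/(1.037 − 0.117) = 1/0.9196 = 1.087 d.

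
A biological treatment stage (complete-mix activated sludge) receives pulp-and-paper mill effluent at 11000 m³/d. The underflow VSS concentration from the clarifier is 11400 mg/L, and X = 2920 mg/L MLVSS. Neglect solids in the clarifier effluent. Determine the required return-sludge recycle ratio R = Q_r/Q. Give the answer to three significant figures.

R = Q_r/Q = X/(X_r − X) = 2920 / (11400 − 2920) = 0.3443.

R ≈ 0.344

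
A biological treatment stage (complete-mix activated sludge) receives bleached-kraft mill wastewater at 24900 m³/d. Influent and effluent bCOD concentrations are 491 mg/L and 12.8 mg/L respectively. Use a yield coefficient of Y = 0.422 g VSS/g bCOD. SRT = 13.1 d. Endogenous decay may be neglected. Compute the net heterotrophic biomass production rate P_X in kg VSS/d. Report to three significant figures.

P_X ≈ 5020 kg VSS/d

Since k_d ≈ 0, Y_obs = Y = 0.422 g VSS/g bCOD.
Mass of bCOD removed per day: Q(S₀ − S) = 24900 × 478.2 g/m³ = 11907 kg/d.
Net biomass production P_X = Y_obs × Q·(S₀ − S) = 0.4220 × 11907 = 5025 kg VSS/d.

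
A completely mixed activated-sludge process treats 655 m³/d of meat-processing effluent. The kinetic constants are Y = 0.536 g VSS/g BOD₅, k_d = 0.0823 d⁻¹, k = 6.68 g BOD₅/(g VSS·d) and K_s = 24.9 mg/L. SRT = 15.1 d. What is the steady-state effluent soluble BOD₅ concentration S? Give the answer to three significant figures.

S ≈ 1.08 mg/L

From the Monod/SRT balance for a CMAS, S = K_s·(1+k_d θ_c)/[θ_c·(Y k − k_d) − 1] = 24.9 × (1 + 0.0823 × 15.1) / [15.1 × (0.536 × 6.68 − 0.0823) − 1] = 55.84 / 51.82 = 1.078 mg/L.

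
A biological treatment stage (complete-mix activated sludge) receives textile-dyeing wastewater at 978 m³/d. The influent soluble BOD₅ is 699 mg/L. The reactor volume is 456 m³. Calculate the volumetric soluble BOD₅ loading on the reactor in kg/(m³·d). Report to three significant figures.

L_v = Q S₀ / V = 978 × 699 × 10⁻³ / 456.0 = 1.499 kg/(m³·d).

L_v ≈ 1.50 kg soluble BOD₅/(m³·d)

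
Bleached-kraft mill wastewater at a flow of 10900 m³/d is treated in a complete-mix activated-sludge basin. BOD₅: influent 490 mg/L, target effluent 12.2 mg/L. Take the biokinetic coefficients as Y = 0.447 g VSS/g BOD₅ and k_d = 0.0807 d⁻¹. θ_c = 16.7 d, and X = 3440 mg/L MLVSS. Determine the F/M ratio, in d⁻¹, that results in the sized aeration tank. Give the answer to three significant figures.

From the SRT design equation V = Y Q (S₀−S) θ_c / [X (1 + k_d θ_c)] = 0.447 × 10900 × (490 − 12.2) × 16.7 / [3440 × (1 + 0.0807 × 16.7)] = 3.89×10^7 / 8076 = 4814 m³.
Food-to-microorganism ratio F/M = Q S₀ / (V X) = 10900 × 490 / (4814 × 3440) = 0.3225 d⁻¹.

F/M ≈ 0.323 d⁻¹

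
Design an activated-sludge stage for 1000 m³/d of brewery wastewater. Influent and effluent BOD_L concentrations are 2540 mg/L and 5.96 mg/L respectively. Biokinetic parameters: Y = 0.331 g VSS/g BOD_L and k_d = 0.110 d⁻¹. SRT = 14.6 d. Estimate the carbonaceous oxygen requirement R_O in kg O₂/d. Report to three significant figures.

R_O ≈ 2080 kg O₂/d

Observed yield with endogenous decay: Y_obs = Y / (1 + k_d·θ_c) = 0.331 / (1 + 0.110 × 14.6) = 0.331 / 2.606 = 0.1270 g VSS/g BOD_L.
Mass of BOD_L removed per day: Q(S₀ − S) = 1000 × 2534 g/m³ = 2534 kg/d.
Net sludge production P_X = 0.1270 × 2534 = 321.9 kg VSS/d.
Carbonaceous O₂ demand = substrate oxidised − cell-mass equivalent = 2534 − 1.42 × 321.9 = 2077 kg O₂/d.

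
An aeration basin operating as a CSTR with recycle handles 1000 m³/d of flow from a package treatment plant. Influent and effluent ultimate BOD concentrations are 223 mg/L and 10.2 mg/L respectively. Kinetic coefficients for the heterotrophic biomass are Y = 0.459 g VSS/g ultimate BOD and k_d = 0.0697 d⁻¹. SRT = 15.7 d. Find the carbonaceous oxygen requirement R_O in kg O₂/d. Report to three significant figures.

R_O ≈ 147 kg O₂/d

Observed yield with endogenous decay: Y_obs = Y / (1 + k_d·θ_c) = 0.459 / (1 + 0.0697 × 15.7) = 0.459 / 2.094 = 0.2192 g VSS/g ultimate BOD.
Q·(S₀ − S) = 1000 × (223 − 10.2) × 10⁻³ = 212.8 kg/d removed.
Net sludge production P_X = 0.2192 × 212.8 = 46.64 kg VSS/d.
R_O = Q·ΔS − 1.42 P_X = 212.8 − 66.23 = 146.6 kg O₂/d.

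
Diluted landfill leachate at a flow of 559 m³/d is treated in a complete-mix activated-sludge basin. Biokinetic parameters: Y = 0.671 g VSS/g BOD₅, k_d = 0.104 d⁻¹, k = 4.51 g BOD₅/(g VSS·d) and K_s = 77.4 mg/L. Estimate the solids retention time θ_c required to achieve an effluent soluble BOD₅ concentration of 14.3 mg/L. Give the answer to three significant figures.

θ_c ≈ 2.72 d

At the target effluent, Y k S/(K_s+S) = 0.671×4.51×14.3/91.70 = 0.4719 d⁻¹.
Then 1/θ_c = μ − k_d = 0.4719 − 0.104 = 0.3679 d⁻¹, giving θ_c = 2.718 d.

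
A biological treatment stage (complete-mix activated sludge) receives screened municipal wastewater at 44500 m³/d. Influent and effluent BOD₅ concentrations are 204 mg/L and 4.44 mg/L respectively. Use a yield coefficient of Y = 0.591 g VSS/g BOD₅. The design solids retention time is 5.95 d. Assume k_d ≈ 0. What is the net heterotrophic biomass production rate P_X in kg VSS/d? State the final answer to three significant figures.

No decay correction is needed, so Y_obs = Y = 0.591.
Substrate removed = Q·(S₀ − S) = 44500 m³/d × (204 − 4.44) g/m³ = 8.88×10^6 g/d = 8880 kg/d.
P_X = Y_obs · Q(S₀ − S) = 0.5910 × 8880 = 5248 kg VSS/d.

P_X ≈ 5250 kg VSS/d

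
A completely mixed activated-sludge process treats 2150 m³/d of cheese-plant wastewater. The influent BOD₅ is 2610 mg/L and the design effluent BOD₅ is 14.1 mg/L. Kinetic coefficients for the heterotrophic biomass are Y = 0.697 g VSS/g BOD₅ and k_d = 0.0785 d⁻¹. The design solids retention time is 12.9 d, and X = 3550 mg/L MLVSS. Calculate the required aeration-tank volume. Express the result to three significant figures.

From the SRT design equation V = Y Q (S₀−S) θ_c / [X (1 + k_d θ_c)] = 0.697 × 2150 × (2610 − 14.1) × 12.9 / [3550 × (1 + 0.0785 × 12.9)] = 5.02×10^7 / 7145 = 7023 m³.

V ≈ 7020 m³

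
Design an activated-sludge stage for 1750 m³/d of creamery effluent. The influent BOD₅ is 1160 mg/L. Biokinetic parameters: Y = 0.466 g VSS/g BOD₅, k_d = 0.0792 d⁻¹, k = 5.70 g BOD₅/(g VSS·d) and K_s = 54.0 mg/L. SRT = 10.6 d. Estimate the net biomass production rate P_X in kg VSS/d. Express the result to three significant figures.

From the Monod/SRT balance for a CMAS, S = K_s·(1+k_d θ_c)/[θ_c·(Y k − k_d) − 1] = 54.0 × (1 + 0.0792 × 10.6) / [10.6 × (0.466 × 5.70 − 0.0792) − 1] = 99.33 / 26.32 = 3.775 mg/L.
Correct the yield for decay: Y_obs = Y/(1 + k_d θ_c) = 0.466 / (1 + 0.0792 × 10.6) = 0.466 / 1.840 = 0.2533.
Q·(S₀ − S) = 1750 × (1160 − 3.77) × 10⁻³ = 2023 kg/d removed.
Net biomass production P_X = Y_obs × Q·(S₀ − S) = 0.2533 × 2023 = 512.6 kg VSS/d.

P_X ≈ 513 kg VSS/d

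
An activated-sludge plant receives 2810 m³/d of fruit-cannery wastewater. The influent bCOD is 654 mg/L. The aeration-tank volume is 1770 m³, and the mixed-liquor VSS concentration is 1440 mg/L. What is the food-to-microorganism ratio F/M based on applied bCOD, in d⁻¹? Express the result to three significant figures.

F/M ≈ 0.721 d⁻¹

Food-to-microorganism ratio F/M = Q S₀ / (V X) = 2810 × 654 / (1770 × 1440) = 0.7210 d⁻¹.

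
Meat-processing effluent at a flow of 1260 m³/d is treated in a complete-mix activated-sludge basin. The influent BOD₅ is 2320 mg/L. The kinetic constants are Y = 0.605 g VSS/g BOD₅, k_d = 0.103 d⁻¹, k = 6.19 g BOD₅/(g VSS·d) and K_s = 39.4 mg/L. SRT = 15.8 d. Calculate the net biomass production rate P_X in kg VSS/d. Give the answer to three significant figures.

For a completely mixed reactor with recycle the Lawrence–McCarty relation gives S = K_s·(1 + k_d·θ_c) / [θ_c·(Y·k − k_d) − 1] = 39.4 × (1 + 0.103 × 15.8) / [15.8 × (0.605 × 6.19 − 0.103) − 1] = 103.5 / 56.54 = 1.831 mg/L.
Observed yield with endogenous decay: Y_obs = Y / (1 + k_d·θ_c) = 0.605 / (1 + 0.103 × 15.8) = 0.605 / 2.627 = 0.2303 g VSS/g BOD₅.
Substrate removed = Q·(S₀ − S) = 1260 m³/d × (2320 − 1.83) g/m³ = 2.92×10^6 g/d = 2921 kg/d.
Biomass produced: P_X = Y_obs·Q·ΔS = 0.2303 × 2921 ≈ 672.6 kg VSS/d.

P_X ≈ 673 kg VSS/d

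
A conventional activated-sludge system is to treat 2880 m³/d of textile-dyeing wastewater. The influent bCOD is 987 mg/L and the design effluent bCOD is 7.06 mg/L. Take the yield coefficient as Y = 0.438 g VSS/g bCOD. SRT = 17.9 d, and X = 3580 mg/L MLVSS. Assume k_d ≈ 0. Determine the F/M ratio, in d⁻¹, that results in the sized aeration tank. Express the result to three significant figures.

Biomass mass balance (decay neglected): V·X = Y·Q·(S₀ − S)·θ_c, so V = 0.438 × 2880 × (987 − 7.06) × 17.9 / 3580 = 6181 m³.
Food-to-microorganism ratio F/M = Q S₀ / (V X) = 2880 × 987 / (6181 × 3580) = 0.1285 d⁻¹.

F/M ≈ 0.128 d⁻¹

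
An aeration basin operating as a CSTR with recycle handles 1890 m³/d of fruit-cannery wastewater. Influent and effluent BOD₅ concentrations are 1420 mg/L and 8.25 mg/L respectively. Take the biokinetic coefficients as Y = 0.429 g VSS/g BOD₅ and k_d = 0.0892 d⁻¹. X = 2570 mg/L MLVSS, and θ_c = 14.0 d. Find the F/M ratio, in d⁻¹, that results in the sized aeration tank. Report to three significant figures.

Rearranging the biomass balance for a CMAS with decay, V = Y·Q·ΔS·θ_c / [X·(1+k_d θ_c)] = 0.429 × 1890 × (1420 − 8.25) × 14.0 / [2570 × (1 + 0.0892 × 14.0)] = 1.6×10^7 / 5779 = 2773 m³.
F/M = applied load / biomass = Q·S₀/(V·X) = 1890 × 1420 / (2773 × 2570) = 0.3766 d⁻¹.

F/M ≈ 0.377 d⁻¹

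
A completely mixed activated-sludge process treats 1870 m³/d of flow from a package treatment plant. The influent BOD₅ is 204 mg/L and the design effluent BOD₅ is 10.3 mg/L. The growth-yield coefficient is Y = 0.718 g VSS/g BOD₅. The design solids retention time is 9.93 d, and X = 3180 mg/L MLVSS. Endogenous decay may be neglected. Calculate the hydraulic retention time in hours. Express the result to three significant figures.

τ ≈ 10.4 h

V·X = Y·Q·ΔS·θ_c gives V = 0.718 × 1870 × (204 − 10.3) × 9.93 / 3180 = 812.1 m³.
τ = V/Q = 812.1/1870 = 0.4343 d, or 10.42 h.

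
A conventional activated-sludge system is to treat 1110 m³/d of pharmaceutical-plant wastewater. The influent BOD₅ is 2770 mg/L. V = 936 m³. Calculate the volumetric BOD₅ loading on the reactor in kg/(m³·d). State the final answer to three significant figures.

L_v ≈ 3.28 kg BOD₅/(m³·d)

Applied BOD₅ load per unit volume = Q·S₀/V = (1110 × 2770/1000)/936.0 = 3.285 kg BOD₅·m⁻³·d⁻¹.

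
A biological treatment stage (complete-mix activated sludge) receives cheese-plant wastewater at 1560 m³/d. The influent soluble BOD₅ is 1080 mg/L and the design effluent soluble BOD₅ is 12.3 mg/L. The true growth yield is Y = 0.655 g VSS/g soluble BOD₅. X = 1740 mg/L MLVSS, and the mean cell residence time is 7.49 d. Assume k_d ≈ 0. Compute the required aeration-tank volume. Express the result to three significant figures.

Biomass mass balance (decay neglected): V·X = Y·Q·(S₀ − S)·θ_c, so V = 0.655 × 1560 × (1080 − 12.3) × 7.49 / 1740 = 4696 m³.

V ≈ 4700 m³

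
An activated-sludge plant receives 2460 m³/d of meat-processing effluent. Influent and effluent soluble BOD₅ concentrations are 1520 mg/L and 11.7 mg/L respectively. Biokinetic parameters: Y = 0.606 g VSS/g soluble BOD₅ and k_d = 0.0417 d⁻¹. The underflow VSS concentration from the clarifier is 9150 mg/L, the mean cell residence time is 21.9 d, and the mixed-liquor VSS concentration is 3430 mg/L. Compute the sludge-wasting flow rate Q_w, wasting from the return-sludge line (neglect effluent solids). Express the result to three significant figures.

From the SRT design equation V = Y Q (S₀−S) θ_c / [X (1 + k_d θ_c)] = 0.606 × 2460 × (1520 − 11.7) × 21.9 / [3430 × (1 + 0.0417 × 21.9)] = 4.92×10^7 / 6562 = 7504 m³.
Wasting from the return line (neglecting effluent solids): Q_w = V·X / (θ_c·X_r) = 7504 × 3430 / (21.9 × 9150) = 128.4 m³/d.

Q_w ≈ 128 m³/d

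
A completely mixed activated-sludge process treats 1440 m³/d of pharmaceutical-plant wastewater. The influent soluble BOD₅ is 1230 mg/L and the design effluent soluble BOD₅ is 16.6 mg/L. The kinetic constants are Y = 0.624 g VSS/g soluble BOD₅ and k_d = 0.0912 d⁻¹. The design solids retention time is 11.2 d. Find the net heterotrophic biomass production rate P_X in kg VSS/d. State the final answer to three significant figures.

The observed yield is Y_obs = Y/(1 + k_d·θ_c) = 0.624 / (1 + 0.0912 × 11.2) = 0.624 / 2.021 = 0.3087 g VSS per g soluble BOD₅ removed.
ΔS = 1230 − 16.6 = 1213 mg/L, so the substrate removal rate is 1440 × 1213/1000 = 1747 kg soluble BOD₅/d.
P_X = Y_obs · Q(S₀ − S) = 0.3087 × 1747 = 539.4 kg VSS/d.

P_X ≈ 539 kg VSS/d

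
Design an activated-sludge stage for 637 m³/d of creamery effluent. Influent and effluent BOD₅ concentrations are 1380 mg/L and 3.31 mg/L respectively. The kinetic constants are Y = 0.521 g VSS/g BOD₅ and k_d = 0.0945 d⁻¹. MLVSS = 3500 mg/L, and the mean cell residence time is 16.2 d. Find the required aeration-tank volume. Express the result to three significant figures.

V ≈ 836 m³

Steady-state biomass mass balance: V·X·(1 + k_d·θ_c) = Y·Q·(S₀ − S)·θ_c, so V = 0.521 × 637 × (1380 − 3.31) × 16.2 / [3500 × (1 + 0.0945 × 16.2)] = 7.4×10^6 / 8858 = 835.6 m³.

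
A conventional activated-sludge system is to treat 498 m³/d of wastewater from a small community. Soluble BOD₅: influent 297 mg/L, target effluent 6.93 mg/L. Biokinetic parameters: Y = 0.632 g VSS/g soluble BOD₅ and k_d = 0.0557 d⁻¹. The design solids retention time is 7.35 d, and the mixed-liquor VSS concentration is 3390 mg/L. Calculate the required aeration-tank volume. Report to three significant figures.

V ≈ 140 m³

From the SRT design equation V = Y Q (S₀−S) θ_c / [X (1 + k_d θ_c)] = 0.632 × 498 × (297 − 6.93) × 7.35 / [3390 × (1 + 0.0557 × 7.35)] = 6.71×10^5 / 4778 = 140.4 m³.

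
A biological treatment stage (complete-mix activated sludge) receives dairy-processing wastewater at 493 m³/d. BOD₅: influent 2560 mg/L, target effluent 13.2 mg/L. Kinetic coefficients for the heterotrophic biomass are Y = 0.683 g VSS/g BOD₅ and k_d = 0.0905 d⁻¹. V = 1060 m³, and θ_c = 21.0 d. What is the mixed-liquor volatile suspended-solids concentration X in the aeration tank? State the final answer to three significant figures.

X ≈ 5860 mg/L

X = Y·Q·ΔS·θ_c / [V·(1 + k_d θ_c)] = 0.683 × 493 × (2560 − 13.2) × 21.0 / [1060 × (1 + 0.0905 × 21.0)] = 5857 mg/L.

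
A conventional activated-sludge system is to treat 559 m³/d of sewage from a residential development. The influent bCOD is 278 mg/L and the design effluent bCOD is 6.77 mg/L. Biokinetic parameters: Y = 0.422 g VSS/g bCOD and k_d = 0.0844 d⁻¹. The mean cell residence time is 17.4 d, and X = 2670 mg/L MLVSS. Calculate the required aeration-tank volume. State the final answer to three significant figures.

Steady-state biomass mass balance: V·X·(1 + k_d·θ_c) = Y·Q·(S₀ − S)·θ_c, so V = 0.422 × 559 × (278 − 6.77) × 17.4 / [2670 × (1 + 0.0844 × 17.4)] = 1.11×10^6 / 6591 = 168.9 m³.

V ≈ 169 m³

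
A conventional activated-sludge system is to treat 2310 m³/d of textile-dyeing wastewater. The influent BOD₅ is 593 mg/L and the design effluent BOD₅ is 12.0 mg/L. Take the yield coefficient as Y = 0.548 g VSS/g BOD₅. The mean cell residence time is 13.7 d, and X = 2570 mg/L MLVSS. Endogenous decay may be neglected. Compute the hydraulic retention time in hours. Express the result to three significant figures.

τ ≈ 40.7 h

Biomass mass balance (decay neglected): V·X = Y·Q·(S₀ − S)·θ_c, so V = 0.548 × 2310 × (593 − 12.0) × 13.7 / 2570 = 3921 m³.
τ = V/Q = 3921/2310 = 1.697 d, or 40.73 h.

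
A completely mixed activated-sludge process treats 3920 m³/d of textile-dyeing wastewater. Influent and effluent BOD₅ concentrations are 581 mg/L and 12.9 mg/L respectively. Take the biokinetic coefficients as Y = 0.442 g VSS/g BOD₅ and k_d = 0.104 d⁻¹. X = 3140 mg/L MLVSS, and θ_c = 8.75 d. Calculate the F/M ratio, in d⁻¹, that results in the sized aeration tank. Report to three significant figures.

Steady-state biomass mass balance: V·X·(1 + k_d·θ_c) = Y·Q·(S₀ − S)·θ_c, so V = 0.442 × 3920 × (581 − 12.9) × 8.75 / [3140 × (1 + 0.104 × 8.75)] = 8.61×10^6 / 5997 = 1436 m³.
Food-to-microorganism ratio F/M = Q S₀ / (V X) = 3920 × 581 / (1436 × 3140) = 0.5051 d⁻¹.

F/M ≈ 0.505 d⁻¹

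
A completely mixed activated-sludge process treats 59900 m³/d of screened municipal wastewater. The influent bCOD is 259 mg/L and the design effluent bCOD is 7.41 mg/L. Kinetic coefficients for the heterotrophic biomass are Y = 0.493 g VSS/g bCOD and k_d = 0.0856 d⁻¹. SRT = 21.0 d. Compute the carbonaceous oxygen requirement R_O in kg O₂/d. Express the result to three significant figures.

Correct the yield for decay: Y_obs = Y/(1 + k_d θ_c) = 0.493 / (1 + 0.0856 × 21.0) = 0.493 / 2.798 = 0.1762.
ΔS = 259 − 7.41 = 251.6 mg/L, so the substrate removal rate is 59900 × 251.6/1000 = 15070 kg bCOD/d.
Biomass synthesised: P_X = Y_obs × 15070 = 2656 kg VSS/d.
Carbonaceous O₂ demand = substrate oxidised − cell-mass equivalent = 15070 − 1.42 × 2656 = 11299 kg O₂/d.

R_O ≈ 11300 kg O₂/d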